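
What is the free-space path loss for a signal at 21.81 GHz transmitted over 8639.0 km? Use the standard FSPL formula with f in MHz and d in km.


f = 21.81 GHz = 21810.0000 MHz
d = 8639.0 km
FSPL = 32.44 + 20*log10(21810.0000) + 20*log10(8639.0)
FSPL = 32.44 + 86.7731 + 78.7293
FSPL = 197.9424 dB

197.9424 dB


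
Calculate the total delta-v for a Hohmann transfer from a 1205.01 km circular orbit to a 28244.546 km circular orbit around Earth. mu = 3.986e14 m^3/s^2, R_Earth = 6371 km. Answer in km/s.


r1 = 7576.0100 km = 7.57601e+06 m
r2 = 34615.5460 km = 3.4615546e+07 m
dv1 = sqrt(mu/r1)*(sqrt(2*r2/(r1+r2)) - 1) = 2037.9951 m/s
dv2 = sqrt(mu/r2)*(1 - sqrt(2*r1/(r1+r2))) = 1359.8311 m/s
total dv = |dv1| + |dv2| = 2037.9951 + 1359.8311 = 3397.8262 m/s = 3.3978 km/s

3.3978 km/s


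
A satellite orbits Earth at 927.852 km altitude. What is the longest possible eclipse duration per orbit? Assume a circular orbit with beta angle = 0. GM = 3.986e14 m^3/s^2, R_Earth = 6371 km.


r = 7298.8520 km
T = 103.4289 min
Eclipse fraction = arcsin(R_E/r)/pi = arcsin(6371.0000/7298.8520)/pi
= arcsin(0.872877)/pi = 0.3377484
Eclipse duration = 0.3377484 * 103.4289 = 34.9329 min

34.9329 minutes


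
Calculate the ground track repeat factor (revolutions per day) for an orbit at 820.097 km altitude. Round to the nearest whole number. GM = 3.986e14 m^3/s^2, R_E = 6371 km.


r = 7.191097e+06 m
T = 2*pi*sqrt(r^3/mu) = 6068.8156 s = 101.1469 min
revs/day = 1440 / 101.1469 = 14.2367
Rounded: 14 revolutions per day

14 revolutions per day


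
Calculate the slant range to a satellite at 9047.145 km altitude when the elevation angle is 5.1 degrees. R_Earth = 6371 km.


h = 9047.145 km, el = 5.1 deg
d = -R_E*sin(el) + sqrt((R_E*sin(el))^2 + 2*R_E*h + h^2)
d = -6371.0000*sin(0.08901179) + sqrt((6371.0000*0.0888943)^2 + 2*6371.0000*9047.145 + 9047.145^2)
d = 13485.3555 km

13485.3555 km


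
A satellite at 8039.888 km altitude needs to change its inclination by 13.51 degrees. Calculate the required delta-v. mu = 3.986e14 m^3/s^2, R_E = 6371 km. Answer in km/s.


r = 14410.8880 km = 1.4410888e+07 m
V = sqrt(mu/r) = 5259.2435 m/s
di = 13.51 deg = 0.235794 rad
dV = 2*V*sin(di/2) = 2*5259.2435*sin(0.117897)
dV = 1237.2271 m/s = 1.2372 km/s

1.2372 km/s


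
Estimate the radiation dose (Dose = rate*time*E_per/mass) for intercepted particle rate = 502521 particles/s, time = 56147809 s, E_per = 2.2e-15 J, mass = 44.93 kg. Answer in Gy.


Total energy deposited = rate * time * E_per
  = 502521 * 56147809 * 2.2e-15 = 0.062074 J
Dose = E_total / mass = 0.062074 / 44.93
Dose = 0.001381571 Gy

0.0014 Gy


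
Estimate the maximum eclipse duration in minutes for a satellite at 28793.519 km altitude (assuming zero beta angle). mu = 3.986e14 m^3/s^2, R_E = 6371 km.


r = 35164.5190 km
T = 1093.7473 min
Eclipse fraction = arcsin(R_E/r)/pi = arcsin(6371.0000/35164.5190)/pi
= arcsin(0.1811769)/pi = 0.05799067
Eclipse duration = 0.05799067 * 1093.7473 = 63.4271 min

63.4271 minutes


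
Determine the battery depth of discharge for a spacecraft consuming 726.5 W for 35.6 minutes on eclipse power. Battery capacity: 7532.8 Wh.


E_used = P * t / 60 = 726.5 * 35.6 / 60 = 431.0567 Wh
DOD = E_used / E_total * 100 = 431.0567 / 7532.8 * 100
DOD = 5.7224 %

5.7224 %


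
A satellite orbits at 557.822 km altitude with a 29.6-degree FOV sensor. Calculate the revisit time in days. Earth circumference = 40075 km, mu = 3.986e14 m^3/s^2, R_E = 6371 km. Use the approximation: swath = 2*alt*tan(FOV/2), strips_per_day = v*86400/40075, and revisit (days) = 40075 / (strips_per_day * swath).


swath = 2*557.822*tan(0.2583087) = 294.7659 km
v = sqrt(mu/r) = 7584.7094 m/s = 7.5847 km/s
strips/day = v*86400/40075 = 7.5847*86400/40075 = 16.3523
coverage/day = strips * swath = 16.3523 * 294.7659 = 4820.1032 km
revisit = 40075 / 4820.1032 = 8.3141 days

8.3141 days


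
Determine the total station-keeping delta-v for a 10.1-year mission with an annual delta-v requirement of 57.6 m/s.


dV = rate * years = 57.6 * 10.1
dV = 581.7600 m/s

581.7600 m/s


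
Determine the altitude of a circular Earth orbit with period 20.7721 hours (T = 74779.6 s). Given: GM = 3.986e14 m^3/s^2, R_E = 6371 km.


T = 74779.6 s
r = (mu*T^2/(4*pi^2))^(1/3) = (3.986e14 * 74779.6^2 / (4*pi^2))^(1/3)
r = 3.8363181e+07 m = 38363.1810 km
alt = r - R_E = 38363.1810 - 6371 = 31992.1810 km

31992.1810 km


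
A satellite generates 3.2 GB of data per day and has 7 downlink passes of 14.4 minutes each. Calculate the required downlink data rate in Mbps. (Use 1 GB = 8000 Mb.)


total contact time = 7 * 14.4 * 60 = 6048.0000 s
data = 3.2 GB = 25600.0000 Mb
rate = 25600.0000 / 6048.0000 = 4.2328 Mbps

4.2328 Mbps


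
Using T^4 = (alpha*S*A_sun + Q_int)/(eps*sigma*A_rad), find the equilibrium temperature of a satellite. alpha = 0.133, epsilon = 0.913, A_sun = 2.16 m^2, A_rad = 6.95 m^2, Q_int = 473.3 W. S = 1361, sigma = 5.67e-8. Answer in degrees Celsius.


Numerator = alpha*S*A_sun + Q_int = 0.133*1361*2.16 + 473.3 = 864.2881 W
Denominator = eps*sigma*A_rad = 0.913*5.67e-8*6.95 = 3.5978135e-07 W/K^4
T^4 = 2.4022593e+09 K^4
T = 221.3885 K = -51.7615 C

-51.7615 degrees Celsius


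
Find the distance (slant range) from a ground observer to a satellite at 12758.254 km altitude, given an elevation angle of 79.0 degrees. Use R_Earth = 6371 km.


h = 12758.254 km, el = 79.0 deg
d = -R_E*sin(el) + sqrt((R_E*sin(el))^2 + 2*R_E*h + h^2)
d = -6371.0000*sin(1.3788) + sqrt((6371.0000*0.9816272)^2 + 2*6371.0000*12758.254 + 12758.254^2)
d = 12836.6417 km

12836.6417 km


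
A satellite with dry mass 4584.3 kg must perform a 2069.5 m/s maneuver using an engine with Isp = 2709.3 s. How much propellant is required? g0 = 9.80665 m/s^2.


ve = Isp * g0 = 2709.3 * 9.80665 = 26569.156845 m/s
mass ratio = exp(dv/ve) = exp(2069.5/26569.156845) = 1.08100490
m_prop = m_dry * (mr - 1) = 4584.3 * (1.08100490 - 1)
m_prop = 371.3507 kg

371.3507 kg


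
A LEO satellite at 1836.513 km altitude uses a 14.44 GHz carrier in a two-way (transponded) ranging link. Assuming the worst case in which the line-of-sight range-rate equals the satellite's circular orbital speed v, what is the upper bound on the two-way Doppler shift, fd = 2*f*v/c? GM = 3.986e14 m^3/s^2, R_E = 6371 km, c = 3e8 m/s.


r = 8.207513e+06 m
v = sqrt(mu/r) = 6968.8779 m/s (worst-case radial velocity)
f = 14.44 GHz = 1.444e+10 Hz
fd = 2*f*v/c = 2*1.444e+10*6968.8779/3.0e+08
fd = 670870.6491 Hz

670870.6491 Hz


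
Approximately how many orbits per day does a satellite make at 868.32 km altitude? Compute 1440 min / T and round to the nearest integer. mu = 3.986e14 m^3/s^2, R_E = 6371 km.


r = 7.23932e+06 m
T = 2*pi*sqrt(r^3/mu) = 6129.9634 s = 102.1661 min
revs/day = 1440 / 102.1661 = 14.0947
Rounded: 14 revolutions per day

14 revolutions per day


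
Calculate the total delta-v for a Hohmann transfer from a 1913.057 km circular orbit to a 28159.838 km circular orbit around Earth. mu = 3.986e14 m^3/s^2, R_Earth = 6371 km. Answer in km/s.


r1 = 8284.0570 km = 8.284057e+06 m
r2 = 34530.8380 km = 3.4530838e+07 m
dv1 = sqrt(mu/r1)*(sqrt(2*r2/(r1+r2)) - 1) = 1873.2368 m/s
dv2 = sqrt(mu/r2)*(1 - sqrt(2*r1/(r1+r2))) = 1284.0346 m/s
total dv = |dv1| + |dv2| = 1873.2368 + 1284.0346 = 3157.2714 m/s = 3.1573 km/s

3.1573 km/s


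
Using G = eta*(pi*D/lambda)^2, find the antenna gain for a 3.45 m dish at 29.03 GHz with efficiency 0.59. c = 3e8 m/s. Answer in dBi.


lambda = c/f = 3e8 / 2.903e+10 = 0.01033414 m
G = eta*(pi*D/lambda)^2 = 0.59*(pi*3.45/0.01033414)^2
G = 648995.2368 (linear)
G = 10*log10(648995.2368) = 58.1224 dBi

58.1224 dBi


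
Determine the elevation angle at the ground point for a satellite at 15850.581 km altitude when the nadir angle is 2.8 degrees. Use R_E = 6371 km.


r = R_E + alt = 22221.5810 km
Law of sines in the satellite / Earth-center / ground-point triangle:
  sin(nadir)/R_E = sin(90 + el)/r  =>  cos(el) = (r/R_E)*sin(nadir)
cos(el) = (22221.5810 / 6371.0000) * sin(2.8 deg) = 0.1703844
el = arccos(0.1703844) = 80.1898 deg
(Earth-central angle = 90 - nadir - el = 7.0102 deg)

80.1898 degrees


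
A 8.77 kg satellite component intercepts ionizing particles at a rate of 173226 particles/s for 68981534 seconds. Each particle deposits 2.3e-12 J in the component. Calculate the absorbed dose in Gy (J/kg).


Total energy deposited = rate * time * E_per
  = 173226 * 68981534 * 2.3e-12 = 27.4836 J
Dose = E_total / mass = 27.4836 / 8.77
Dose = 3.1338 Gy

3.1338 Gy


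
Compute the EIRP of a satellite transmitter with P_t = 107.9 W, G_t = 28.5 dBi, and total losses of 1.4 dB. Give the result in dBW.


Pt = 107.9 W = 20.3302 dBW
EIRP = Pt_dBW + Gt - losses = 20.3302 + 28.5 - 1.4 = 47.4302 dBW

47.4302 dBW


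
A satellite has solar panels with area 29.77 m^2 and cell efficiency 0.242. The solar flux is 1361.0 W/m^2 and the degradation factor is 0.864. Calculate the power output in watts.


P = area * eta * S * degradation
P = 29.77 * 0.242 * 1361.0 * 0.864
P = 8471.6122 W

8471.6122 W


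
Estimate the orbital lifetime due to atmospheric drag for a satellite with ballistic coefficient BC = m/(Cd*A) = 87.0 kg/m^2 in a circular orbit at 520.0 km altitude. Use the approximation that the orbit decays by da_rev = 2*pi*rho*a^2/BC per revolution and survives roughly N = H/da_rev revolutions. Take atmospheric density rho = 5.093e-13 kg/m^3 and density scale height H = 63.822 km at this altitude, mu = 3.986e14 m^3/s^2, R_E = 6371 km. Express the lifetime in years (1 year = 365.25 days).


a = R_E + alt = 6891.0000 km = 6.891e+06 m
da_rev = 2*pi*rho*a^2/BC = 2*pi*5.093e-13*(6.891e+06)^2/87.0 = 1.746621 m per revolution
N = H/da_rev = 63822.0000 m / 1.746621 m = 36540.2587 revolutions
P = 2*pi*sqrt(a^3/mu) = 5692.9136 s
lifetime = N*P = 36540.2587 * 5692.9136 = 2.0802054e+08 s = 2407.6451 days
years = 2407.6451 / 365.25 = 6.5918 years

6.5918 years


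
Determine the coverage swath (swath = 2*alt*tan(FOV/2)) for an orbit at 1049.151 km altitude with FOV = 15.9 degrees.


FOV = 15.9 deg = 0.2775074 rad
swath = 2 * alt * tan(FOV/2) = 2 * 1049.151 * tan(0.1387537)
swath = 2 * 1049.151 * 0.139651
swath = 293.0301 km

293.0301 km


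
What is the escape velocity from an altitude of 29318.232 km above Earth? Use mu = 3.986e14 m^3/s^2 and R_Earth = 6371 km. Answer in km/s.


r = 6371.0 + 29318.232 = 35689.2320 km = 3.5689232e+07 m
v_esc = sqrt(2*mu/r) = sqrt(2*3.986e14 / 3.5689232e+07)
v_esc = 4726.2321 m/s = 4.7262 km/s

4.7262 km/s


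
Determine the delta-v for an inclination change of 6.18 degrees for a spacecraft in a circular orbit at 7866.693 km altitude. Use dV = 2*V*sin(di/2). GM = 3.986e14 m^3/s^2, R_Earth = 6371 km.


r = 14237.6930 km = 1.4237693e+07 m
V = sqrt(mu/r) = 5291.1349 m/s
di = 6.18 deg = 0.1078613 rad
dV = 2*V*sin(di/2) = 2*5291.1349*sin(0.05393067)
dV = 570.4323 m/s = 0.5704323 km/s

0.5704 km/s


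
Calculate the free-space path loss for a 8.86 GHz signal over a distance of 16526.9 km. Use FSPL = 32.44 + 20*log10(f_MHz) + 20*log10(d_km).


f = 8.86 GHz = 8860.0000 MHz
d = 16526.9 km
FSPL = 32.44 + 20*log10(8860.0000) + 20*log10(16526.9)
FSPL = 32.44 + 78.9487 + 84.3638
FSPL = 195.7525 dB

195.7525 dB


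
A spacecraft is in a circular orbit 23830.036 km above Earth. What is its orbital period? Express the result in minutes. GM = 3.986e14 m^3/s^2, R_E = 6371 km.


r = 30201.0360 km = 3.0201036e+07 m
T = 2*pi*sqrt(r^3/mu) = 2*pi*sqrt(2.7546443e+22 / 3.986e14)
T = 52232.8812 s = 870.5480 min

870.5480 minutes


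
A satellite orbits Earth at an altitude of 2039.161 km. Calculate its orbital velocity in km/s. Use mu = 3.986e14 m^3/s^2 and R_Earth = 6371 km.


r = R_E + alt = 6371.0 + 2039.161 = 8410.1610 km = 8.410161e+06 m
v = sqrt(mu/r) = sqrt(3.986e14 / 8.410161e+06) = 6884.4063 m/s = 6.8844 km/s

6.8844 km/s


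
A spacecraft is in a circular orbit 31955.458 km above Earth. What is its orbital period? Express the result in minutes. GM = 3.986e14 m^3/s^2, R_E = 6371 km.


r = 38326.4580 km = 3.8326458e+07 m
T = 2*pi*sqrt(r^3/mu) = 2*pi*sqrt(5.62984e+22 / 3.986e14)
T = 74672.2519 s = 1244.5375 min

1244.5375 minutes


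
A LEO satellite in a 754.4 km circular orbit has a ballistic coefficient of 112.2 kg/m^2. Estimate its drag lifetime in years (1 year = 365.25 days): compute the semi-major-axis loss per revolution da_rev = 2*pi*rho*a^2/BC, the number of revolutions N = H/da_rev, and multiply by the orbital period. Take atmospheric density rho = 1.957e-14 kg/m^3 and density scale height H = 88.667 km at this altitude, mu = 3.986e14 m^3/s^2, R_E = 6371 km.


a = R_E + alt = 7125.4000 km = 7.1254e+06 m
da_rev = 2*pi*rho*a^2/BC = 2*pi*1.957e-14*(7.1254e+06)^2/112.2 = 0.0556411806 m per revolution
N = H/da_rev = 88667.0000 m / 0.0556411806 m = 1.5935499e+06 revolutions
P = 2*pi*sqrt(a^3/mu) = 5985.8399 s
lifetime = N*P = 1.5935499e+06 * 5985.8399 = 9.5387348e+09 s = 110402.0230 days
years = 110402.0230 / 365.25 = 302.2643 years

302.2643 years


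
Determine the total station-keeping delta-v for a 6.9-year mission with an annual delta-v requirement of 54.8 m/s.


dV = rate * years = 54.8 * 6.9
dV = 378.1200 m/s

378.1200 m/s


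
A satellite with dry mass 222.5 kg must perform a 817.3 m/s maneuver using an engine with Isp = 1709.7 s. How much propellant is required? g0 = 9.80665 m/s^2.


ve = Isp * g0 = 1709.7 * 9.80665 = 16766.429505 m/s
mass ratio = exp(dv/ve) = exp(817.3/16766.429505) = 1.04995386
m_prop = m_dry * (mr - 1) = 222.5 * (1.04995386 - 1)
m_prop = 11.1147 kg

11.1147 kg


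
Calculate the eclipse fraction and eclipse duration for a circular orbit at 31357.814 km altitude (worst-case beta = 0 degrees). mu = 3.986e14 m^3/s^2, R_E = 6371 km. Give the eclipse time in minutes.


r = 37728.8140 km
T = 1215.5412 min
Eclipse fraction = arcsin(R_E/r)/pi = arcsin(6371.0000/37728.8140)/pi
= arcsin(0.168863)/pi = 0.05400954
Eclipse duration = 0.05400954 * 1215.5412 = 65.6508 min

65.6508 minutes


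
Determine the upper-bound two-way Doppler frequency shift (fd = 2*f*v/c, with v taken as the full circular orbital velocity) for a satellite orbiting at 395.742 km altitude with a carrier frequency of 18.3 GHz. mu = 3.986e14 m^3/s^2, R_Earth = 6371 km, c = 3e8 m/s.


r = 6.766742e+06 m
v = sqrt(mu/r) = 7675.0080 m/s (worst-case radial velocity)
f = 18.3 GHz = 1.83e+10 Hz
fd = 2*f*v/c = 2*1.83e+10*7675.0080/3.0e+08
fd = 936350.9787 Hz

936350.9787 Hz


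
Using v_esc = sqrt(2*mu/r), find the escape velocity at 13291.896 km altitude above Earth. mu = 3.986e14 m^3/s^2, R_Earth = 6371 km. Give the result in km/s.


r = 6371.0 + 13291.896 = 19662.8960 km = 1.9662896e+07 m
v_esc = sqrt(2*mu/r) = sqrt(2*3.986e14 / 1.9662896e+07)
v_esc = 6367.3673 m/s = 6.3674 km/s

6.3674 km/s


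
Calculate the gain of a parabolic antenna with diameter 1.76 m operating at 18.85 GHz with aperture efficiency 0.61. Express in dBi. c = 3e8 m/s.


lambda = c/f = 3e8 / 1.885e+10 = 0.01591512 m
G = eta*(pi*D/lambda)^2 = 0.61*(pi*1.76/0.01591512)^2
G = 73626.6627 (linear)
G = 10*log10(73626.6627) = 48.6704 dBi

48.6704 dBi


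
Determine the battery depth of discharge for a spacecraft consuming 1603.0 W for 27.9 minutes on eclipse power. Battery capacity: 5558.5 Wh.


E_used = P * t / 60 = 1603.0 * 27.9 / 60 = 745.3950 Wh
DOD = E_used / E_total * 100 = 745.3950 / 5558.5 * 100
DOD = 13.4100 %

13.4100 %


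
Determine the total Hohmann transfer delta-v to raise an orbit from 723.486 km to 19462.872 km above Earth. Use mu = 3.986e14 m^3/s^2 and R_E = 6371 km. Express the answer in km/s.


r1 = 7094.4860 km = 7.094486e+06 m
r2 = 25833.8720 km = 2.5833872e+07 m
dv1 = sqrt(mu/r1)*(sqrt(2*r2/(r1+r2)) - 1) = 1893.6623 m/s
dv2 = sqrt(mu/r2)*(1 - sqrt(2*r1/(r1+r2))) = 1349.5385 m/s
total dv = |dv1| + |dv2| = 1893.6623 + 1349.5385 = 3243.2009 m/s = 3.2432 km/s

3.2432 km/s


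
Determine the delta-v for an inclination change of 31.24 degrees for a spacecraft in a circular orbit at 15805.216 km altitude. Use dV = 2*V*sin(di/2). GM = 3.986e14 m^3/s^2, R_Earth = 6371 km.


r = 22176.2160 km = 2.2176216e+07 m
V = sqrt(mu/r) = 4239.6004 m/s
di = 31.24 deg = 0.5452409 rad
dV = 2*V*sin(di/2) = 2*4239.6004*sin(0.2726204)
dV = 2283.0758 m/s = 2.2831 km/s

2.2831 km/s


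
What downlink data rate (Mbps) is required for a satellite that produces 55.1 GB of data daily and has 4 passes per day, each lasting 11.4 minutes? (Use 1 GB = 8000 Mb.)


total contact time = 4 * 11.4 * 60 = 2736.0000 s
data = 55.1 GB = 440800.0000 Mb
rate = 440800.0000 / 2736.0000 = 161.1111 Mbps

161.1111 Mbps


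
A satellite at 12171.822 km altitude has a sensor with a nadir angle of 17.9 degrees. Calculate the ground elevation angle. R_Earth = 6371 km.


r = R_E + alt = 18542.8220 km
Law of sines in the satellite / Earth-center / ground-point triangle:
  sin(nadir)/R_E = sin(90 + el)/r  =>  cos(el) = (r/R_E)*sin(nadir)
cos(el) = (18542.8220 / 6371.0000) * sin(17.9 deg) = 0.8945627
el = arccos(0.8945627) = 26.5477 deg
(Earth-central angle = 90 - nadir - el = 45.5523 deg)

26.5477 degrees


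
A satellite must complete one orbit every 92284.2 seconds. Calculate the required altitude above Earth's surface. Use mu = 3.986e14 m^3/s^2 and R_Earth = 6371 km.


T = 92284.2 s
r = (mu*T^2/(4*pi^2))^(1/3) = (3.986e14 * 92284.2^2 / (4*pi^2))^(1/3)
r = 4.4137807e+07 m = 44137.8072 km
alt = r - R_E = 44137.8072 - 6371 = 37766.8072 km

37766.8072 km


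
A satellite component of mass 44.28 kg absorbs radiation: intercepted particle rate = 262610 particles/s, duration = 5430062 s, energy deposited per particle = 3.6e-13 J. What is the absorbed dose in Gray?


Total energy deposited = rate * time * E_per
  = 262610 * 5430062 * 3.6e-13 = 0.5133559 J
Dose = E_total / mass = 0.5133559 / 44.28
Dose = 0.0115934 Gy

0.0116 Gy


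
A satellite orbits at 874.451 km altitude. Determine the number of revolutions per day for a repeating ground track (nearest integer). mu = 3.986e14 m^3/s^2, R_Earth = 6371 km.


r = 7.245451e+06 m
T = 2*pi*sqrt(r^3/mu) = 6137.7523 s = 102.2959 min
revs/day = 1440 / 102.2959 = 14.0768
Rounded: 14 revolutions per day

14 revolutions per day


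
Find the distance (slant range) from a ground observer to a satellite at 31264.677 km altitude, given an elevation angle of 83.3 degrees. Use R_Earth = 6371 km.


h = 31264.677 km, el = 83.3 deg
d = -R_E*sin(el) + sqrt((R_E*sin(el))^2 + 2*R_E*h + h^2)
d = -6371.0000*sin(1.4539) + sqrt((6371.0000*0.9931706)^2 + 2*6371.0000*31264.677 + 31264.677^2)
d = 31300.8459 km

31300.8459 km


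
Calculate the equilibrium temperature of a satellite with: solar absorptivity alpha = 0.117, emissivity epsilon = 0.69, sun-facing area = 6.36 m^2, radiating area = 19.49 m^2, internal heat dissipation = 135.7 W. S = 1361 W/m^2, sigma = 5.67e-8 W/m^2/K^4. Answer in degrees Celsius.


Numerator = alpha*S*A_sun + Q_int = 0.117*1361*6.36 + 135.7 = 1148.4473 W
Denominator = eps*sigma*A_rad = 0.69*5.67e-8*19.49 = 7.6250727e-07 W/K^4
T^4 = 1.5061461e+09 K^4
T = 197.0002 K = -76.1498 C

-76.1498 degrees Celsius


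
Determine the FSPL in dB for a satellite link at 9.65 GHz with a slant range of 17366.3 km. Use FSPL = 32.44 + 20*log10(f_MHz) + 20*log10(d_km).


f = 9.65 GHz = 9650.0000 MHz
d = 17366.3 km
FSPL = 32.44 + 20*log10(9650.0000) + 20*log10(17366.3)
FSPL = 32.44 + 79.6905 + 84.7941
FSPL = 196.9247 dB

196.9247 dB


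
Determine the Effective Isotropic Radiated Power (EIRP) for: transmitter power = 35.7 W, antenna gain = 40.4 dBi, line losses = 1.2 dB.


Pt = 35.7 W = 15.5267 dBW
EIRP = Pt_dBW + Gt - losses = 15.5267 + 40.4 - 1.2 = 54.7267 dBW

54.7267 dBW


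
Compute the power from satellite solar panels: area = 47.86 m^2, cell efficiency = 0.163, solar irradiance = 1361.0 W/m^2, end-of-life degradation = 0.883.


P = area * eta * S * degradation
P = 47.86 * 0.163 * 1361.0 * 0.883
P = 9375.1695 W

9375.1695 W


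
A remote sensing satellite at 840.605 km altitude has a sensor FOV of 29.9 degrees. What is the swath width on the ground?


FOV = 29.9 deg = 0.5218534 rad
swath = 2 * alt * tan(FOV/2) = 2 * 840.605 * tan(0.2609267)
swath = 2 * 840.605 * 0.2670141
swath = 448.9068 km

448.9068 km


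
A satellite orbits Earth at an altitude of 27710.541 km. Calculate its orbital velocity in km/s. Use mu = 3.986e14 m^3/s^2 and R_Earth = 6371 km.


r = R_E + alt = 6371.0 + 27710.541 = 34081.5410 km = 3.4081541e+07 m
v = sqrt(mu/r) = sqrt(3.986e14 / 3.4081541e+07) = 3419.8656 m/s = 3.4199 km/s

3.4199 km/s


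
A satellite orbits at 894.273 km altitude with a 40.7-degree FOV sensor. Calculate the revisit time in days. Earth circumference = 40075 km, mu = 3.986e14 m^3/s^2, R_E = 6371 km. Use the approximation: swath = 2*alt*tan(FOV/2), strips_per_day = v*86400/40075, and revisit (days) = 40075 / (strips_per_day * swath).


swath = 2*894.273*tan(0.3551745) = 663.3782 km
v = sqrt(mu/r) = 7407.0057 m/s = 7.4070 km/s
strips/day = v*86400/40075 = 7.4070*86400/40075 = 15.9692
coverage/day = strips * swath = 15.9692 * 663.3782 = 10593.6126 km
revisit = 40075 / 10593.6126 = 3.7829 days

3.7829 days


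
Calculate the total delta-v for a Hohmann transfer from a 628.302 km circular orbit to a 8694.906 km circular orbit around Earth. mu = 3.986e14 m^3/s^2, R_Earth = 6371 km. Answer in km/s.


r1 = 6999.3020 km = 6.999302e+06 m
r2 = 15065.9060 km = 1.5065906e+07 m
dv1 = sqrt(mu/r1)*(sqrt(2*r2/(r1+r2)) - 1) = 1272.1797 m/s
dv2 = sqrt(mu/r2)*(1 - sqrt(2*r1/(r1+r2))) = 1046.7076 m/s
total dv = |dv1| + |dv2| = 1272.1797 + 1046.7076 = 2318.8873 m/s = 2.3189 km/s

2.3189 km/s


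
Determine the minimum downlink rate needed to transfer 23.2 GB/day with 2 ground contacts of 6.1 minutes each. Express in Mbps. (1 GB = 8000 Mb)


total contact time = 2 * 6.1 * 60 = 732.0000 s
data = 23.2 GB = 185600.0000 Mb
rate = 185600.0000 / 732.0000 = 253.5519 Mbps

253.5519 Mbps


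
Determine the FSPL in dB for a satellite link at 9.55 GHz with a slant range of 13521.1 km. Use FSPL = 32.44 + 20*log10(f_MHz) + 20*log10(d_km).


f = 9.55 GHz = 9550.0000 MHz
d = 13521.1 km
FSPL = 32.44 + 20*log10(9550.0000) + 20*log10(13521.1)
FSPL = 32.44 + 79.6001 + 82.6202
FSPL = 194.6603 dB

194.6603 dB


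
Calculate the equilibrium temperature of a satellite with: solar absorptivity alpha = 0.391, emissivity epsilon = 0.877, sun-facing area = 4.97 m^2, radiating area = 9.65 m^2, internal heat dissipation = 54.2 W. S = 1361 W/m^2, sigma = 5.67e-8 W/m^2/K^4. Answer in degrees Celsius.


Numerator = alpha*S*A_sun + Q_int = 0.391*1361*4.97 + 54.2 = 2698.9905 W
Denominator = eps*sigma*A_rad = 0.877*5.67e-8*9.65 = 4.7985494e-07 W/K^4
T^4 = 5.6245967e+09 K^4
T = 273.8564 K = 0.7063695 C

0.7064 degrees Celsius


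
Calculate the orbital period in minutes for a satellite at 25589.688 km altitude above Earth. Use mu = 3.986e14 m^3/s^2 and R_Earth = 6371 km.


r = 31960.6880 km = 3.1960688e+07 m
T = 2*pi*sqrt(r^3/mu) = 2*pi*sqrt(3.2647382e+22 / 3.986e14)
T = 56863.7374 s = 947.7290 min

947.7290 minutes


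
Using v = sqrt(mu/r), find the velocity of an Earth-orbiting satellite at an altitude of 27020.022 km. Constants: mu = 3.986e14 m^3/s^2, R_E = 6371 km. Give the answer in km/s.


r = R_E + alt = 6371.0 + 27020.022 = 33391.0220 km = 3.3391022e+07 m
v = sqrt(mu/r) = sqrt(3.986e14 / 3.3391022e+07) = 3455.0457 m/s = 3.4550 km/s

3.4550 km/s


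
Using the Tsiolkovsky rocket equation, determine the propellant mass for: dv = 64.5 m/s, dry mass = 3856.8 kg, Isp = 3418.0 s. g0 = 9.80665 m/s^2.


ve = Isp * g0 = 3418.0 * 9.80665 = 33519.129700 m/s
mass ratio = exp(dv/ve) = exp(64.5/33519.129700) = 1.00192613
m_prop = m_dry * (mr - 1) = 3856.8 * (1.00192613 - 1)
m_prop = 7.4287 kg

7.4287 kg


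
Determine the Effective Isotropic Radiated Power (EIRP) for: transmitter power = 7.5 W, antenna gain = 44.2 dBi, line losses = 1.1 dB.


Pt = 7.5 W = 8.7506 dBW
EIRP = Pt_dBW + Gt - losses = 8.7506 + 44.2 - 1.1 = 51.8506 dBW

51.8506 dBW


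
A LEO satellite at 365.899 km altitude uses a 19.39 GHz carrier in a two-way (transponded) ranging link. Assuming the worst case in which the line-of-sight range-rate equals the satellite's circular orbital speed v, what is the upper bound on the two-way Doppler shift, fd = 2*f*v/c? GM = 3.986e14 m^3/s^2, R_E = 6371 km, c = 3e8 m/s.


r = 6.736899e+06 m
v = sqrt(mu/r) = 7691.9885 m/s (worst-case radial velocity)
f = 19.39 GHz = 1.939e+10 Hz
fd = 2*f*v/c = 2*1.939e+10*7691.9885/3.0e+08
fd = 994317.7196 Hz

994317.7196 Hz


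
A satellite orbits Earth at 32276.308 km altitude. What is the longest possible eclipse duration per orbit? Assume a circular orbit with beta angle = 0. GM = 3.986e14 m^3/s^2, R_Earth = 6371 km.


r = 38647.3080 km
T = 1260.1982 min
Eclipse fraction = arcsin(R_E/r)/pi = arcsin(6371.0000/38647.3080)/pi
= arcsin(0.1648498)/pi = 0.05271393
Eclipse duration = 0.05271393 * 1260.1982 = 66.4300 min

66.4300 minutes


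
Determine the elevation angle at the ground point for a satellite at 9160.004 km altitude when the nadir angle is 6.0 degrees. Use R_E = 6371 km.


r = R_E + alt = 15531.0040 km
Law of sines in the satellite / Earth-center / ground-point triangle:
  sin(nadir)/R_E = sin(90 + el)/r  =>  cos(el) = (r/R_E)*sin(nadir)
cos(el) = (15531.0040 / 6371.0000) * sin(6.0 deg) = 0.2548159
el = arccos(0.2548159) = 75.2373 deg
(Earth-central angle = 90 - nadir - el = 8.7627 deg)

75.2373 degrees


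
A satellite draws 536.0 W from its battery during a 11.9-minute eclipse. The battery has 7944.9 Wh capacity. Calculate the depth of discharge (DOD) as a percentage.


E_used = P * t / 60 = 536.0 * 11.9 / 60 = 106.3067 Wh
DOD = E_used / E_total * 100 = 106.3067 / 7944.9 * 100
DOD = 1.3380 %

1.3380 %


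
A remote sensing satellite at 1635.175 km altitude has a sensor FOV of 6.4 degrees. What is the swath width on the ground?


FOV = 6.4 deg = 0.1117011 rad
swath = 2 * alt * tan(FOV/2) = 2 * 1635.175 * tan(0.05585054)
swath = 2 * 1635.175 * 0.05590868
swath = 182.8410 km

182.8410 km


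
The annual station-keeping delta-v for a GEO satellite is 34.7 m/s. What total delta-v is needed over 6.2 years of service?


dV = rate * years = 34.7 * 6.2
dV = 215.1400 m/s

215.1400 m/s


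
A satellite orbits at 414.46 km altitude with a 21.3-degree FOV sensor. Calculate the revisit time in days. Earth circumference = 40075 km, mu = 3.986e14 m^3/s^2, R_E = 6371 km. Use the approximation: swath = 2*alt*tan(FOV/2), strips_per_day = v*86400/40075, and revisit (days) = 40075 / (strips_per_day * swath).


swath = 2*414.46*tan(0.1858776) = 155.8770 km
v = sqrt(mu/r) = 7664.4148 m/s = 7.6644 km/s
strips/day = v*86400/40075 = 7.6644*86400/40075 = 16.5242
coverage/day = strips * swath = 16.5242 * 155.8770 = 2575.7352 km
revisit = 40075 / 2575.7352 = 15.5587 days

15.5587 days


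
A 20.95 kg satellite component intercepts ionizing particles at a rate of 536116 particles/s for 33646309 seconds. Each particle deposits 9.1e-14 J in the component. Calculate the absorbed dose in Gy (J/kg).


Total energy deposited = rate * time * E_per
  = 536116 * 33646309 * 9.1e-14 = 1.6415 J
Dose = E_total / mass = 1.6415 / 20.95
Dose = 0.07835263 Gy

0.0784 Gy


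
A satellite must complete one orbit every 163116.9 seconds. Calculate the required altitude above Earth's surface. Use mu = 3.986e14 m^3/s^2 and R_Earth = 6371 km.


T = 163116.9 s
r = (mu*T^2/(4*pi^2))^(1/3) = (3.986e14 * 163116.9^2 / (4*pi^2))^(1/3)
r = 6.4524576e+07 m = 64524.5759 km
alt = r - R_E = 64524.5759 - 6371 = 58153.5759 km

58153.5759 km


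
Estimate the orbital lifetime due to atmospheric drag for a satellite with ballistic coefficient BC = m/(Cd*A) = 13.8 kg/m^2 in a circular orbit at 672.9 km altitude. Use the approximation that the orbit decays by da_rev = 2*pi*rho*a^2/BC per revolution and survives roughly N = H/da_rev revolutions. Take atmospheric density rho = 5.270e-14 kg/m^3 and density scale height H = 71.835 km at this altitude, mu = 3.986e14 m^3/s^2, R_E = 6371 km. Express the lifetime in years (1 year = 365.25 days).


a = R_E + alt = 7043.9000 km = 7.0439e+06 m
da_rev = 2*pi*rho*a^2/BC = 2*pi*5.270e-14*(7.0439e+06)^2/13.8 = 1.190523 m per revolution
N = H/da_rev = 71835.0000 m / 1.190523 m = 60339.0315 revolutions
P = 2*pi*sqrt(a^3/mu) = 5883.4355 s
lifetime = N*P = 60339.0315 * 5883.4355 = 3.550008e+08 s = 4108.8055 days
years = 4108.8055 / 365.25 = 11.2493 years

11.2493 years


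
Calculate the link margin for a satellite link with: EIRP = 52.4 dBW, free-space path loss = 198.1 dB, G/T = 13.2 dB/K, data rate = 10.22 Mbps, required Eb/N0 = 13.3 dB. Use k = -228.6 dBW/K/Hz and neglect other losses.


C/N0 = EIRP - FSPL + G/T - k = 52.4 - 198.1 + 13.2 - (-228.6)
C/N0 = 96.1000 dB-Hz
R_b = 10.22 Mbps = 1.022e+07 bps -> 10*log10(R_b) = 70.0945 dB-Hz
Eb/N0 = C/N0 - 10*log10(R_b) = 96.1000 - 70.0945 = 26.0055 dB
Margin = Eb/N0 - Eb/N0_req = 26.0055 - 13.3 = 12.7055 dB (link closes)

12.7055 dB


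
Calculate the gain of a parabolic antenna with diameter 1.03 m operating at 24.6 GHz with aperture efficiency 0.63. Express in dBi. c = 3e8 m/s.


lambda = c/f = 3e8 / 2.46e+10 = 0.01219512 m
G = eta*(pi*D/lambda)^2 = 0.63*(pi*1.03/0.01219512)^2
G = 44354.9863 (linear)
G = 10*log10(44354.9863) = 46.4694 dBi

46.4694 dBi


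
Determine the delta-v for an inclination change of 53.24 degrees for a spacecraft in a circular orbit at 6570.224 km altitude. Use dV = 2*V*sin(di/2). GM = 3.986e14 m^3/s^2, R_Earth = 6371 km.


r = 12941.2240 km = 1.2941224e+07 m
V = sqrt(mu/r) = 5549.8465 m/s
di = 53.24 deg = 0.9292133 rad
dV = 2*V*sin(di/2) = 2*5549.8465*sin(0.4646066)
dV = 4973.4525 m/s = 4.9735 km/s

4.9735 km/s


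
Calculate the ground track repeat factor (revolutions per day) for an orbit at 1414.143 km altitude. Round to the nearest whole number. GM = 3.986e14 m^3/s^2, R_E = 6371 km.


r = 7.785143e+06 m
T = 2*pi*sqrt(r^3/mu) = 6836.1426 s = 113.9357 min
revs/day = 1440 / 113.9357 = 12.6387
Rounded: 13 revolutions per day

13 revolutions per day


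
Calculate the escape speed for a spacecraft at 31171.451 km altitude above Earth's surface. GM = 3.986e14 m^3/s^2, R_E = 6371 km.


r = 6371.0 + 31171.451 = 37542.4510 km = 3.7542451e+07 m
v_esc = sqrt(2*mu/r) = sqrt(2*3.986e14 / 3.7542451e+07)
v_esc = 4608.1047 m/s = 4.6081 km/s

4.6081 km/s


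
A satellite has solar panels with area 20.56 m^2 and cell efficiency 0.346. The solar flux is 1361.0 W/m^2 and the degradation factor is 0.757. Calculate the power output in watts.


P = area * eta * S * degradation
P = 20.56 * 0.346 * 1361.0 * 0.757
P = 7329.1433 W

7329.1433 W


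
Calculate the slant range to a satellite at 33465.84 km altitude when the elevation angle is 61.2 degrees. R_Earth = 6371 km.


h = 33465.84 km, el = 61.2 deg
d = -R_E*sin(el) + sqrt((R_E*sin(el))^2 + 2*R_E*h + h^2)
d = -6371.0000*sin(1.0681) + sqrt((6371.0000*0.8763067)^2 + 2*6371.0000*33465.84 + 33465.84^2)
d = 34135.4780 km

34135.4780 km


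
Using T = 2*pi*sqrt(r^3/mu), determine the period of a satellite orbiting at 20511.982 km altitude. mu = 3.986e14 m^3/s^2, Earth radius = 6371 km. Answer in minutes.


r = 26882.9820 km = 2.6882982e+07 m
T = 2*pi*sqrt(r^3/mu) = 2*pi*sqrt(1.9428189e+22 / 3.986e14)
T = 43865.9342 s = 731.0989 min

731.0989 minutes


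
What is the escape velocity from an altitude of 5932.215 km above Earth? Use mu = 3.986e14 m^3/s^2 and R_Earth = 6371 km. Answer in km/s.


r = 6371.0 + 5932.215 = 12303.2150 km = 1.2303215e+07 m
v_esc = sqrt(2*mu/r) = sqrt(2*3.986e14 / 1.2303215e+07)
v_esc = 8049.6007 m/s = 8.0496 km/s

8.0496 km/s


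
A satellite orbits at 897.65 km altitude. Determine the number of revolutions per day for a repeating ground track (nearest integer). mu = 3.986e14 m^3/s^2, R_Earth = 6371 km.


r = 7.26865e+06 m
T = 2*pi*sqrt(r^3/mu) = 6167.2543 s = 102.7876 min
revs/day = 1440 / 102.7876 = 14.0095
Rounded: 14 revolutions per day

14 revolutions per day


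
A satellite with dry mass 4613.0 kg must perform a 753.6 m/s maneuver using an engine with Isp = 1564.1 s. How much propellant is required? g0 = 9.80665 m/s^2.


ve = Isp * g0 = 1564.1 * 9.80665 = 15338.581265 m/s
mass ratio = exp(dv/ve) = exp(753.6/15338.581265) = 1.05035795
m_prop = m_dry * (mr - 1) = 4613.0 * (1.05035795 - 1)
m_prop = 232.3012 kg

232.3012 kg


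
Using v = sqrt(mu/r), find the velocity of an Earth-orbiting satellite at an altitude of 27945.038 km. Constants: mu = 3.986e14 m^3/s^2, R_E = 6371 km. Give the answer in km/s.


r = R_E + alt = 6371.0 + 27945.038 = 34316.0380 km = 3.4316038e+07 m
v = sqrt(mu/r) = sqrt(3.986e14 / 3.4316038e+07) = 3408.1608 m/s = 3.4082 km/s

3.4082 km/s


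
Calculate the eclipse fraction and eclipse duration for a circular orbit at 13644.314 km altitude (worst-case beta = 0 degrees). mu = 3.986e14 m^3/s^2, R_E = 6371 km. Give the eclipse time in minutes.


r = 20015.3140 km
T = 469.6816 min
Eclipse fraction = arcsin(R_E/r)/pi = arcsin(6371.0000/20015.3140)/pi
= arcsin(0.3183063)/pi = 0.103114
Eclipse duration = 0.103114 * 469.6816 = 48.4308 min

48.4308 minutes


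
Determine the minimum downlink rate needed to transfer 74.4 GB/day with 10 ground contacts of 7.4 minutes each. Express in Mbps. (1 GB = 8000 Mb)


total contact time = 10 * 7.4 * 60 = 4440.0000 s
data = 74.4 GB = 595200.0000 Mb
rate = 595200.0000 / 4440.0000 = 134.0541 Mbps

134.0541 Mbps


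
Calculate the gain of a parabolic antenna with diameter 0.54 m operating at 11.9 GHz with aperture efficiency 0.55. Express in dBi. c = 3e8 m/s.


lambda = c/f = 3e8 / 1.19e+10 = 0.02521008 m
G = eta*(pi*D/lambda)^2 = 0.55*(pi*0.54/0.02521008)^2
G = 2490.5850 (linear)
G = 10*log10(2490.5850) = 33.9630 dBi

33.9630 dBi


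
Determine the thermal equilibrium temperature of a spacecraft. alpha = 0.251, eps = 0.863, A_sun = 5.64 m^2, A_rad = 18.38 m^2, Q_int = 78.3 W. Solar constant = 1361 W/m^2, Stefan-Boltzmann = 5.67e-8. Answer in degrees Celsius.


Numerator = alpha*S*A_sun + Q_int = 0.251*1361*5.64 + 78.3 = 2004.9860 W
Denominator = eps*sigma*A_rad = 0.863*5.67e-8*18.38 = 8.99372e-07 W/K^4
T^4 = 2.2293178e+09 K^4
T = 217.2916 K = -55.8584 C

-55.8584 degrees Celsius


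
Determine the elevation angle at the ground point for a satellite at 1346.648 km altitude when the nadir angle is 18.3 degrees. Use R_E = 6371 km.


r = R_E + alt = 7717.6480 km
Law of sines in the satellite / Earth-center / ground-point triangle:
  sin(nadir)/R_E = sin(90 + el)/r  =>  cos(el) = (r/R_E)*sin(nadir)
cos(el) = (7717.6480 / 6371.0000) * sin(18.3 deg) = 0.3803615
el = arccos(0.3803615) = 67.6439 deg
(Earth-central angle = 90 - nadir - el = 4.0561 deg)

67.6439 degrees


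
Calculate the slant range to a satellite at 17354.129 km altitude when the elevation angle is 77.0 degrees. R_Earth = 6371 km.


h = 17354.129 km, el = 77.0 deg
d = -R_E*sin(el) + sqrt((R_E*sin(el))^2 + 2*R_E*h + h^2)
d = -6371.0000*sin(1.3439) + sqrt((6371.0000*0.9743701)^2 + 2*6371.0000*17354.129 + 17354.129^2)
d = 17474.0912 km

17474.0912 km


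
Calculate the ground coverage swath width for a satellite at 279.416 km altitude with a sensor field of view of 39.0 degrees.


FOV = 39.0 deg = 0.6806784 rad
swath = 2 * alt * tan(FOV/2) = 2 * 279.416 * tan(0.3403392)
swath = 2 * 279.416 * 0.3541186
swath = 197.8928 km

197.8928 km


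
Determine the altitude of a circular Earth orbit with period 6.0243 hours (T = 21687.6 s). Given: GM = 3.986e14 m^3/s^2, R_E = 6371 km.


T = 21687.6 s
r = (mu*T^2/(4*pi^2))^(1/3) = (3.986e14 * 21687.6^2 / (4*pi^2))^(1/3)
r = 1.6808676e+07 m = 16808.6764 km
alt = r - R_E = 16808.6764 - 6371 = 10437.6764 km

10437.6764 km


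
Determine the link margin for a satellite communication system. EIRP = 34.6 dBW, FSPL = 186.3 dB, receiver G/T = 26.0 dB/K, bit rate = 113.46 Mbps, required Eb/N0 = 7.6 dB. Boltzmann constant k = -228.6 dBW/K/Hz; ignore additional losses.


C/N0 = EIRP - FSPL + G/T - k = 34.6 - 186.3 + 26.0 - (-228.6)
C/N0 = 102.9000 dB-Hz
R_b = 113.46 Mbps = 1.1346e+08 bps -> 10*log10(R_b) = 80.5484 dB-Hz
Eb/N0 = C/N0 - 10*log10(R_b) = 102.9000 - 80.5484 = 22.3516 dB
Margin = Eb/N0 - Eb/N0_req = 22.3516 - 7.6 = 14.7516 dB (link closes)

14.7516 dB


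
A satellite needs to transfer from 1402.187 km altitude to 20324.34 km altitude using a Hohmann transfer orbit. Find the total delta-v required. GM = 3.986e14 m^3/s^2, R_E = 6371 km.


r1 = 7773.1870 km = 7.773187e+06 m
r2 = 26695.3400 km = 2.669534e+07 m
dv1 = sqrt(mu/r1)*(sqrt(2*r2/(r1+r2)) - 1) = 1751.3891 m/s
dv2 = sqrt(mu/r2)*(1 - sqrt(2*r1/(r1+r2))) = 1269.0227 m/s
total dv = |dv1| + |dv2| = 1751.3891 + 1269.0227 = 3020.4118 m/s = 3.0204 km/s

3.0204 km/s


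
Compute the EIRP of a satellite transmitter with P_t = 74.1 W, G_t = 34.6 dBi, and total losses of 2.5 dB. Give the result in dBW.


Pt = 74.1 W = 18.6982 dBW
EIRP = Pt_dBW + Gt - losses = 18.6982 + 34.6 - 2.5 = 50.7982 dBW

50.7982 dBW


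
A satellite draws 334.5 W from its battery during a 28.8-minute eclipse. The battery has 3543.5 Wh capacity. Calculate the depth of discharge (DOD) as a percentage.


E_used = P * t / 60 = 334.5 * 28.8 / 60 = 160.5600 Wh
DOD = E_used / E_total * 100 = 160.5600 / 3543.5 * 100
DOD = 4.5311 %

4.5311 %


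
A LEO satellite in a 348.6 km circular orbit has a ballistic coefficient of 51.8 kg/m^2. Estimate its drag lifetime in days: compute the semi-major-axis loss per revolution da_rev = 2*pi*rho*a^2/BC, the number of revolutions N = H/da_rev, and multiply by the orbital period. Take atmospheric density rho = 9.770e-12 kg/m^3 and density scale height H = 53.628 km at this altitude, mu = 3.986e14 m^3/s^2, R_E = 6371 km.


a = R_E + alt = 6719.6000 km = 6.7196e+06 m
da_rev = 2*pi*rho*a^2/BC = 2*pi*9.770e-12*(6.7196e+06)^2/51.8 = 53.509577 m per revolution
N = H/da_rev = 53628.0000 m / 53.509577 m = 1002.2131 revolutions
P = 2*pi*sqrt(a^3/mu) = 5481.8400 s
lifetime = N*P = 1002.2131 * 5481.8400 = 5.493972e+06 s = 63.5876 days

63.5876 days


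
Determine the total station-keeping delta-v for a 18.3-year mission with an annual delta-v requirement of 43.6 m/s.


dV = rate * years = 43.6 * 18.3
dV = 797.8800 m/s

797.8800 m/s


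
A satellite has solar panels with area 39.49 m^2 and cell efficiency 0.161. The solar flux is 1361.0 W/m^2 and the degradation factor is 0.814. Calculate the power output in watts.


P = area * eta * S * degradation
P = 39.49 * 0.161 * 1361.0 * 0.814
P = 7043.6139 W

7043.6139 W


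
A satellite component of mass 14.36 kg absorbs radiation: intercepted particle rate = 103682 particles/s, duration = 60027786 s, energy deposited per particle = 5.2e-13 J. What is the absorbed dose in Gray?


Total energy deposited = rate * time * E_per
  = 103682 * 60027786 * 5.2e-13 = 3.2364 J
Dose = E_total / mass = 3.2364 / 14.36
Dose = 0.2253744 Gy

0.2254 Gy


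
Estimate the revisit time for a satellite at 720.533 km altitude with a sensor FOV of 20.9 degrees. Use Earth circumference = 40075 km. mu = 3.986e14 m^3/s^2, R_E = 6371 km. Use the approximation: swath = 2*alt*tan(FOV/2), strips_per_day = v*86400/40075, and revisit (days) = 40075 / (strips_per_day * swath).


swath = 2*720.533*tan(0.1823869) = 265.7852 km
v = sqrt(mu/r) = 7497.1911 m/s = 7.4972 km/s
strips/day = v*86400/40075 = 7.4972*86400/40075 = 16.1636
coverage/day = strips * swath = 16.1636 * 265.7852 = 4296.0532 km
revisit = 40075 / 4296.0532 = 9.3283 days

9.3283 days


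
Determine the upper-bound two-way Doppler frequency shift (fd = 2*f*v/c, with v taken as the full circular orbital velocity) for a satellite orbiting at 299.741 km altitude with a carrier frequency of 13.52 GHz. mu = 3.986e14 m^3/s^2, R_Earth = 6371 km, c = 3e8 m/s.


r = 6.670741e+06 m
v = sqrt(mu/r) = 7730.0376 m/s (worst-case radial velocity)
f = 13.52 GHz = 1.352e+10 Hz
fd = 2*f*v/c = 2*1.352e+10*7730.0376/3.0e+08
fd = 696734.0578 Hz

696734.0578 Hz


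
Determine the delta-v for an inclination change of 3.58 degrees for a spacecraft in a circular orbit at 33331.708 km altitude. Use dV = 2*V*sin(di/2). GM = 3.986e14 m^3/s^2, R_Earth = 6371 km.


r = 39702.7080 km = 3.9702708e+07 m
V = sqrt(mu/r) = 3168.5355 m/s
di = 3.58 deg = 0.06248279 rad
dV = 2*V*sin(di/2) = 2*3168.5355*sin(0.03124139)
dV = 197.9467 m/s = 0.1979467 km/s

0.1979 km/s
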